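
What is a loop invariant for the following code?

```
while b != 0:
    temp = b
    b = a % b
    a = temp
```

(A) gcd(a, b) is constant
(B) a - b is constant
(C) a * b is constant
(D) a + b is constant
A

A loop invariant must hold before the first iteration and be re-established by every execution of the body.

(A) gcd(a, b) is constant: One iteration replaces (a, b) by (b, a mod b). Since a mod b = a - q*b for an integer q, any common divisor of a and b divides b and a mod b, and conversely; hence gcd(b, a mod b) = gcd(a, b). For instance (37, 6) -> (6, 1) keeps gcd = 1. At exit b = 0 and a = gcd of the original inputs.

The other options fail:
(B) a - b is constant: e.g. (a, b) = (37, 6) -> (6, 1): the difference goes from 31 to 5.
(C) a * b is constant: e.g. (a, b) = (37, 6) -> (6, 1): the product goes from 222 to 6.
(D) a + b is constant: e.g. (a, b) = (37, 6) -> (6, 1): the sum goes from 43 to 7.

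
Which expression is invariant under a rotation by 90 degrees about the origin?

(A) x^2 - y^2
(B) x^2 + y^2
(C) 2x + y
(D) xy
B

A rotation by 90 degrees sends (x, y) to (-y, x).
Substitute the transformed coordinates into each option and compare with the original:
(A) x^2 - y^2  ->  (-y)^2 - (x)^2 = -x^2 + y^2   [differs from x^2 - y^2: not invariant]
(B) x^2 + y^2  ->  (-y)^2 + (x)^2 = x^2 + y^2   [equals x^2 + y^2: invariant]
(C) 2x + y  ->  2(-y) + (x) = x - 2y   [differs from 2x + y: not invariant]
(D) xy  ->  (-y)(x) = -xy   [differs from xy: not invariant]

Only option (B), x^2 + y^2, is unchanged by the transformation.
Geometrically, x^2 + y^2 is the squared distance from the origin, which every rotation about the origin preserves.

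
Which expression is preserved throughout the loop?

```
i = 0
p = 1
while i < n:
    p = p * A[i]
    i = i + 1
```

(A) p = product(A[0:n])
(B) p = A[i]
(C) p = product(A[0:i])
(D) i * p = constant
C

A loop invariant must hold before the first iteration and be re-established by every execution of the body.

(C) p = product(A[0:i]): Initially i = 0 and p = 1 = product of the empty slice A[0:0]. If p = product(A[0:i]) holds at the top of an iteration, the body sets p to product(A[0:i]) * A[i] = product(A[0:i+1]) and then i to i+1, so the property is restored. At exit i = n, giving p = product(A[0:n]).

The other options fail:
(A) p = product(A[0:n]): false before the loop (p = 1, not the full product) -- it only becomes true at exit.
(B) p = A[i]: after the first iteration p = A[0] but i = 1; in general p is a product of several elements, not a single one.
(D) i * p = constant: initially i * p = 0, but after one iteration it is 1 * A[0], which is nonzero in general.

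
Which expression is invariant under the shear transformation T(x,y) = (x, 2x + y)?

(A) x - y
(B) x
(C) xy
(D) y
B

Under the shear T(x,y) = (x, 2x + y):
Substitute the transformed coordinates into each option and compare with the original:
(A) x - y  ->  (x) - (2x + y) = -x - y   [differs from x - y: not invariant]
(B) x  ->  (x) = x   [equals x: invariant]
(C) xy  ->  (x)(2x + y) = 2x^2 + xy   [differs from xy: not invariant]
(D) y  ->  (2x + y) = 2x + y   [differs from y: not invariant]

Only option (B), x, is unchanged by the transformation.
A vertical shear moves points parallel to the y-axis, so the x-coordinate (and any function of x alone) is unchanged.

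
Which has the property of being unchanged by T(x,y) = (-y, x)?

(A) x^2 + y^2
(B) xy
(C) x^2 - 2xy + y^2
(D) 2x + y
A

An expression E(x,y) is invariant under T if E(T(x,y)) = E(x,y). Here T(x,y) = (-y, x).
Substitute the transformed coordinates into each option and compare with the original:
(A) x^2 + y^2  ->  (-y)^2 + (x)^2 = x^2 + y^2   [equals x^2 + y^2: invariant]
(B) xy  ->  (-y)(x) = -xy   [differs from xy: not invariant]
(C) x^2 - 2xy + y^2  ->  (-y)^2 - 2(-y)(x) + (x)^2 = x^2 + 2xy + y^2   [differs from x^2 - 2xy + y^2: not invariant]
(D) 2x + y  ->  2(-y) + (x) = x - 2y   [differs from 2x + y: not invariant]

Only option (A), x^2 + y^2, is unchanged by the transformation.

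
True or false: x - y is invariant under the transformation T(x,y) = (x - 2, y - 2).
True

Substitute T(x,y) = (x - 2, y - 2) into the expression and compare with the original.

Original: x - y
After applying T: (x - 2) - (y - 2) = x - y

This is identical to the original x - y, so the expression is invariant.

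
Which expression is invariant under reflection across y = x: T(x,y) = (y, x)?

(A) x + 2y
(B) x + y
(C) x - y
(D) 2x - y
B

The map is reflection across y = x: T(x,y) = (y, x).
Substitute the transformed coordinates into each option and compare with the original:
(A) x + 2y  ->  (y) + 2(x) = 2x + y   [differs from x + 2y: not invariant]
(B) x + y  ->  (y) + (x) = x + y   [equals x + y: invariant]
(C) x - y  ->  (y) - (x) = -x + y   [differs from x - y: not invariant]
(D) 2x - y  ->  2(y) - (x) = -x + 2y   [differs from 2x - y: not invariant]

Only option (B), x + y, is unchanged by the transformation.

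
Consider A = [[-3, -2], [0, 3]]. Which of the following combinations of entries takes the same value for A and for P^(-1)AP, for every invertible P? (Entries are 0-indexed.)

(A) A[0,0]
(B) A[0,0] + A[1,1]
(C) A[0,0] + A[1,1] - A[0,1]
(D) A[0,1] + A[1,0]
B

A[0,0] + A[1,1] is the trace of A. By the cyclic property of the trace, tr(P^(-1)AP) = tr(APP^(-1)) = tr(A), so it is the same for every matrix similar to A.

The other combinations are not similarity invariants. For example, take P = [[1, 1], [1, 2]] (det P = 1), so P^(-1) = [[2, -1], [-1, 1]] and
B = P^(-1)AP = [[-13, -20], [8, 13]].
Evaluating each option on A and on B:
(A) A[0,0]: -3 for A, -13 for B -> changes
(B) A[0,0] + A[1,1]: 0 for A, 0 for B -> unchanged
(C) A[0,0] + A[1,1] - A[0,1]: 2 for A, 20 for B -> changes
(D) A[0,1] + A[1,0]: -2 for A, -12 for B -> changes

Only (B) A[0,0] + A[1,1] = 0 survives (and it does so for every P, not just this one), so it is the invariant.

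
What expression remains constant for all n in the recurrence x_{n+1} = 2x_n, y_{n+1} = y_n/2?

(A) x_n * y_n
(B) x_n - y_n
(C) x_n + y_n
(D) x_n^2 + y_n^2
A

For the recurrence x_{n+1} = 2x_n, y_{n+1} = y_n/2:

x_{n+1} * y_{n+1} = (2x_n) * (y_n/2) = x_n * y_n
The product is conserved.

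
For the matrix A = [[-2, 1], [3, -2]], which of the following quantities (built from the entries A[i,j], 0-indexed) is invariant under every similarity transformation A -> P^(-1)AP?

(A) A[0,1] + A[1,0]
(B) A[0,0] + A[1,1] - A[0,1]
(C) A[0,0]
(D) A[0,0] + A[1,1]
D

A[0,0] + A[1,1] is the trace of A. By the cyclic property of the trace, tr(P^(-1)AP) = tr(APP^(-1)) = tr(A), so it is the same for every matrix similar to A.

The other combinations are not similarity invariants. For example, take P = [[1, -1], [0, 1]] (det P = 1), so P^(-1) = [[1, 1], [0, 1]] and
B = P^(-1)AP = [[1, -2], [3, -5]].
Evaluating each option on A and on B:
(A) A[0,1] + A[1,0]: 4 for A, 1 for B -> changes
(B) A[0,0] + A[1,1] - A[0,1]: -5 for A, -2 for B -> changes
(C) A[0,0]: -2 for A, 1 for B -> changes
(D) A[0,0] + A[1,1]: -4 for A, -4 for B -> unchanged

Only (D) A[0,0] + A[1,1] = -4 survives (and it does so for every P, not just this one), so it is the invariant.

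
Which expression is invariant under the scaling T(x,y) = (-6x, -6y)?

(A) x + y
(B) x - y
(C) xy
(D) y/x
D

Under the uniform scaling T(x,y) = (-6x, -6y):
Substitute the transformed coordinates into each option and compare with the original:
(A) x + y  ->  (-6x) + (-6y) = -6x - 6y   [differs from x + y: not invariant]
(B) x - y  ->  (-6x) - (-6y) = -6x + 6y   [differs from x - y: not invariant]
(C) xy  ->  (-6x)(-6y) = 36xy   [differs from xy: not invariant]
(D) y/x  ->  (-6y)/(-6x) = y/x   [equals y/x: invariant]

Only option (D), y/x, is unchanged by the transformation.
The common factor -6 cancels in a ratio of coordinates, while sums, products and sums of squares pick up factors of -6 or 36.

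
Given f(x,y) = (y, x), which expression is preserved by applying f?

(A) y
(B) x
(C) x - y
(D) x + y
D

For f(x,y) = (y, x):
After applying f: x' = y, y' = x. So x' + y' = y + x = x + y.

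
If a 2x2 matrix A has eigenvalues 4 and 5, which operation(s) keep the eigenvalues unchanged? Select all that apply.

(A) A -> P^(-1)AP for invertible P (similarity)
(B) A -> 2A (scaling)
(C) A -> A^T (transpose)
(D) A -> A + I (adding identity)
A and C

Eigenvalues are preserved by:
1. Similarity transformations: A -> P^(-1)AP (same characteristic polynomial)
2. Transpose: A^T has the same eigenvalues as A

Eigenvalues are NOT preserved by:
- Adding identity: eigenvalues become 4+1, 5+1
- Scaling: eigenvalues become 8, 10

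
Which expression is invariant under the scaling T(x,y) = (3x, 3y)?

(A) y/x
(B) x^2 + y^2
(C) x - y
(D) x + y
A

Under the uniform scaling T(x,y) = (3x, 3y):
Substitute the transformed coordinates into each option and compare with the original:
(A) y/x  ->  (3y)/(3x) = y/x   [equals y/x: invariant]
(B) x^2 + y^2  ->  (3x)^2 + (3y)^2 = 9x^2 + 9y^2   [differs from x^2 + y^2: not invariant]
(C) x - y  ->  (3x) - (3y) = 3x - 3y   [differs from x - y: not invariant]
(D) x + y  ->  (3x) + (3y) = 3x + 3y   [differs from x + y: not invariant]

Only option (A), y/x, is unchanged by the transformation.
The common factor 3 cancels in a ratio of coordinates, while sums, products and sums of squares pick up factors of 3 or 9.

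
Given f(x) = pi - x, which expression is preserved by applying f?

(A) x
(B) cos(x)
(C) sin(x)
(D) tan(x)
C

For f(x) = pi - x:
sin(pi - x) = sin(x), so sine is invariant under this transformation.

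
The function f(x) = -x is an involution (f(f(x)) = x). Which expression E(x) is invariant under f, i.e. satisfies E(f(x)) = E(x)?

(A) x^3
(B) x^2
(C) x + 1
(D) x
B

Replace x by f(x) = -x in each option and simplify. As a quick numerical cross-check, also compare E(5) with E(f(5)) = E(-5).

(A) x^3  ->  (-x)^3 = -x^3; check: E(5) = 125 but E(-5) = -125.   [not invariant]
(B) x^2  ->  (-x)^2, which simplifies back to x^2; check: E(5) = 25, E(-5) = 25.   [invariant]
(C) x + 1  ->  (-x) + 1 = 1 - x; check: E(5) = 6 but E(-5) = -4.   [not invariant]
(D) x  ->  (-x) = -x; check: E(5) = 5 but E(-5) = -5.   [not invariant]

Only (B) is unchanged. E is symmetric under swapping x with f(x) = -x, which is exactly what an involution does.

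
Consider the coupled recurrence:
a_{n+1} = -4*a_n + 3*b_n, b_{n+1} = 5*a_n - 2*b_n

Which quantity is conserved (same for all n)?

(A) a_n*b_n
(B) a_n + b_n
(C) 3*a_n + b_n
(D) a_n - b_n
B

Replace a_n by a_{n+1} = -4*a_n + 3*b_n and b_n by b_{n+1} = 5*a_n - 2*b_n in each option and simplify:
(A) a_n*b_n  ->  (-4*a_n + 3*b_n)*(5*a_n - 2*b_n) = -20*a_n^2 + 23*a_n*b_n - 6*b_n^2   [not conserved]
(B) a_n + b_n  ->  (-4*a_n + 3*b_n) + (5*a_n - 2*b_n) = a_n + b_n   [conserved]
(C) 3*a_n + b_n  ->  3*(-4*a_n + 3*b_n) + (5*a_n - 2*b_n) = -7*a_n + 7*b_n   [not conserved]
(D) a_n - b_n  ->  (-4*a_n + 3*b_n) - (5*a_n - 2*b_n) = -9*a_n + 5*b_n   [not conserved]

Only (B) a_n + b_n returns to itself after one step, so it is the conserved quantity.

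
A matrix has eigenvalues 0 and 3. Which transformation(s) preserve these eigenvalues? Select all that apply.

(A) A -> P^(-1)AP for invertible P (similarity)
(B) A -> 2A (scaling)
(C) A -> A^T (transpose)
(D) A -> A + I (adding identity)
A and C

Eigenvalues are preserved by:
1. Similarity transformations: A -> P^(-1)AP (same characteristic polynomial)
2. Transpose: A^T has the same eigenvalues as A

Eigenvalues are NOT preserved by:
- Adding identity: eigenvalues become 0+1, 3+1
- Scaling: eigenvalues become 0, 6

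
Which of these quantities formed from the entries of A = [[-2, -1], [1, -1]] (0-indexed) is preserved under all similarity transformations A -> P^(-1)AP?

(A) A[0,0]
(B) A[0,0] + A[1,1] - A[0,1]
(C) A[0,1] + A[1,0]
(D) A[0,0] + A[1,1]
D

A[0,0] + A[1,1] is the trace of A. By the cyclic property of the trace, tr(P^(-1)AP) = tr(APP^(-1)) = tr(A), so it is the same for every matrix similar to A.

The other combinations are not similarity invariants. For example, take P = [[1, 1], [0, 1]] (det P = 1), so P^(-1) = [[1, -1], [0, 1]] and
B = P^(-1)AP = [[-3, -3], [1, 0]].
Evaluating each option on A and on B:
(A) A[0,0]: -2 for A, -3 for B -> changes
(B) A[0,0] + A[1,1] - A[0,1]: -2 for A, 0 for B -> changes
(C) A[0,1] + A[1,0]: 0 for A, -2 for B -> changes
(D) A[0,0] + A[1,1]: -3 for A, -3 for B -> unchanged

Only (D) A[0,0] + A[1,1] = -3 survives (and it does so for every P, not just this one), so it is the invariant.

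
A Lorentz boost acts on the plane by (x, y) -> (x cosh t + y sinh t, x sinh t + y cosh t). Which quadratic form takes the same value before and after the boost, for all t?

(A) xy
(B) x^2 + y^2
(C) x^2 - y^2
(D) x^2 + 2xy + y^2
C

Write x' = x cosh t + y sinh t, y' = x sinh t + y cosh t and substitute into each option:
(A) xy: (x cosh t + y sinh t)(x sinh t + y cosh t) = xy(cosh^2 t + sinh^2 t) + (x^2 + y^2) sinh t cosh t = xy cosh 2t + (x^2 + y^2)(sinh 2t)/2   [not invariant for t != 0]
(B) x^2 + y^2: (x cosh t + y sinh t)^2 + (x sinh t + y cosh t)^2 = (x^2 + y^2)(cosh^2 t + sinh^2 t) + 4xy sinh t cosh t = (x^2 + y^2) cosh 2t + 2xy sinh 2t   [not invariant for t != 0]
(C) x^2 - y^2: (x cosh t + y sinh t)^2 - (x sinh t + y cosh t)^2 = x^2(cosh^2 t - sinh^2 t) + 2xy(cosh t sinh t - sinh t cosh t) + y^2(sinh^2 t - cosh^2 t) = x^2 - y^2   [invariant, using cosh^2 t - sinh^2 t = 1]
(D) x^2 + 2xy + y^2: (x' + y')^2 with x' + y' = (x + y)(cosh t + sinh t) = (x + y)e^t, so it becomes (x + y)^2 e^(2t)   [not invariant for t != 0]

Only (C) x^2 - y^2 is unchanged; it is the Minkowski form preserved by Lorentz boosts, just as x^2 + y^2 is preserved by ordinary rotations.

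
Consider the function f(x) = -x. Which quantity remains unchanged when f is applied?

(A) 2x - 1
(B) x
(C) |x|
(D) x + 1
C

For f(x) = -x:
Applying f replaces x by -x. Since |-x| = |x|, the absolute value is unchanged by f, whereas x -> -x, 2x - 1 -> -2x - 1 and x + 1 -> -x + 1 all change.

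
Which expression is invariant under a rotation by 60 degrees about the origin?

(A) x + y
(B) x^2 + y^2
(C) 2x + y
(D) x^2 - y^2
B

A rotation by 60 degrees sends (x, y) to (x/2 - sqrt(3)y/2, sqrt(3)x/2 + y/2).
Substitute the transformed coordinates into each option and compare with the original:
(A) x + y  ->  (x/2 - sqrt(3)y/2) + (sqrt(3)x/2 + y/2) = x/2 + sqrt(3)x/2 - sqrt(3)y/2 + y/2   [differs from x + y: not invariant]
(B) x^2 + y^2  ->  (x/2 - sqrt(3)y/2)^2 + (sqrt(3)x/2 + y/2)^2 = x^2 + y^2   [equals x^2 + y^2: invariant]
(C) 2x + y  ->  2(x/2 - sqrt(3)y/2) + (sqrt(3)x/2 + y/2) = sqrt(3)x/2 + x - sqrt(3)y + y/2   [differs from 2x + y: not invariant]
(D) x^2 - y^2  ->  (x/2 - sqrt(3)y/2)^2 - (sqrt(3)x/2 + y/2)^2 = -x^2/2 - sqrt(3)xy + y^2/2   [differs from x^2 - y^2: not invariant]

Only option (B), x^2 + y^2, is unchanged by the transformation.
Geometrically, x^2 + y^2 is the squared distance from the origin, which every rotation about the origin preserves.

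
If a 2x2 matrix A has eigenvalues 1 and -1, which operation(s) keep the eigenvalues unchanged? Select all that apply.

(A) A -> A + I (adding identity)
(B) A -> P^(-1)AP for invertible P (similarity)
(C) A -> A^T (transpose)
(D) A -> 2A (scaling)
B and C

Eigenvalues are preserved by:
1. Similarity transformations: A -> P^(-1)AP (same characteristic polynomial)
2. Transpose: A^T has the same eigenvalues as A

Eigenvalues are NOT preserved by:
- Adding identity: eigenvalues become 1+1, -1+1
- Scaling: eigenvalues become 2, -2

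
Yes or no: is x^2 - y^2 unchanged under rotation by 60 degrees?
No

Applying rotation by 60 degrees: x' = x*cos(60 degrees) - y*sin(60 degrees) = x/2 - sqrt(3)y/2, y' = x*sin(60 degrees) + y*cos(60 degrees) = sqrt(3)x/2 + y/2

Substituting into x^2 - y^2:
(x/2 - sqrt(3)y/2)^2 - (sqrt(3)x/2 + y/2)^2
= -x^2/2 - sqrt(3)xy + y^2/2

This differs from the original expression x^2 - y^2, so it is NOT invariant.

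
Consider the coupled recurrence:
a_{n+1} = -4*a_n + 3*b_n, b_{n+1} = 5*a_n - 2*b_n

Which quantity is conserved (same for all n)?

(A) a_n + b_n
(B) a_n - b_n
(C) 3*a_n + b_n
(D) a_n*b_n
A

Replace a_n by a_{n+1} = -4*a_n + 3*b_n and b_n by b_{n+1} = 5*a_n - 2*b_n in each option and simplify:
(A) a_n + b_n  ->  (-4*a_n + 3*b_n) + (5*a_n - 2*b_n) = a_n + b_n   [conserved]
(B) a_n - b_n  ->  (-4*a_n + 3*b_n) - (5*a_n - 2*b_n) = -9*a_n + 5*b_n   [not conserved]
(C) 3*a_n + b_n  ->  3*(-4*a_n + 3*b_n) + (5*a_n - 2*b_n) = -7*a_n + 7*b_n   [not conserved]
(D) a_n*b_n  ->  (-4*a_n + 3*b_n)*(5*a_n - 2*b_n) = -20*a_n^2 + 23*a_n*b_n - 6*b_n^2   [not conserved]

Only (A) a_n + b_n returns to itself after one step, so it is the conserved quantity.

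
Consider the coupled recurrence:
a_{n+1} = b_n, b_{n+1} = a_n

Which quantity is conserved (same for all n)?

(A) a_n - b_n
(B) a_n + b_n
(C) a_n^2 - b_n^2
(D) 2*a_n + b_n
B

Replace a_n by a_{n+1} = b_n and b_n by b_{n+1} = a_n in each option and simplify:
(A) a_n - b_n  ->  (b_n) - (a_n) = -a_n + b_n   [not conserved]
(B) a_n + b_n  ->  (b_n) + (a_n) = a_n + b_n   [conserved]
(C) a_n^2 - b_n^2  ->  (b_n)^2 - (a_n)^2 = -a_n^2 + b_n^2   [not conserved]
(D) 2*a_n + b_n  ->  2*(b_n) + (a_n) = a_n + 2*b_n   [not conserved]

Only (B) a_n + b_n returns to itself after one step, so it is the conserved quantity.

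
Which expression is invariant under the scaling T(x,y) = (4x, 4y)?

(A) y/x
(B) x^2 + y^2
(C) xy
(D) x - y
A

Under the uniform scaling T(x,y) = (4x, 4y):
Substitute the transformed coordinates into each option and compare with the original:
(A) y/x  ->  (4y)/(4x) = y/x   [equals y/x: invariant]
(B) x^2 + y^2  ->  (4x)^2 + (4y)^2 = 16x^2 + 16y^2   [differs from x^2 + y^2: not invariant]
(C) xy  ->  (4x)(4y) = 16xy   [differs from xy: not invariant]
(D) x - y  ->  (4x) - (4y) = 4x - 4y   [differs from x - y: not invariant]

Only option (A), y/x, is unchanged by the transformation.
The common factor 4 cancels in a ratio of coordinates, while sums, products and sums of squares pick up factors of 4 or 16.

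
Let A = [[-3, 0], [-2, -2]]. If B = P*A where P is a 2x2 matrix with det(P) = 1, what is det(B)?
6

By the multiplicative property of determinants, det(B) = det(P*A) = det(P) * det(A) = det(A),
so the determinant is invariant under multiplication by any determinant-1 matrix; we just need det(A).

det(A) = (-3)(-2) - (0)(-2) = 6 - 0 = 6

Therefore det(B) = 1 * 6 = 6.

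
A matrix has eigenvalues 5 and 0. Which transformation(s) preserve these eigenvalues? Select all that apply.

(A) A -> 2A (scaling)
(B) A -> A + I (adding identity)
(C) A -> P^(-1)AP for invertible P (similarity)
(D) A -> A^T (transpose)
C and D

Eigenvalues are preserved by:
1. Similarity transformations: A -> P^(-1)AP (same characteristic polynomial)
2. Transpose: A^T has the same eigenvalues as A

Eigenvalues are NOT preserved by:
- Adding identity: eigenvalues become 5+1, 0+1
- Scaling: eigenvalues become 10, 0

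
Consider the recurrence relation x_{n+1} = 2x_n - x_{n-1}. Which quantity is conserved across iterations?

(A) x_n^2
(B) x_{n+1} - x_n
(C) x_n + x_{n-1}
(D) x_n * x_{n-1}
B

For the recurrence x_{n+1} = 2x_n - x_{n-1}:

If x_{n+1} = 2x_n - x_{n-1}, then:
x_{n+1} - x_n = x_n - x_{n-1}
The first difference is constant throughout the sequence.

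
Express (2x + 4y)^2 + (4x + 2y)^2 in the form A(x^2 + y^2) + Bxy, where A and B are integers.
20(x^2 + y^2) + 32xy

Expanding: (2x + 4y)^2 = 4x^2 + 16xy + 16y^2
(4x + 2y)^2 = 16x^2 + 16xy + 4y^2
Sum = (4+16)(x^2+y^2) + 32xy = 20(x^2 + y^2) + 32xy
This is symmetric in x and y.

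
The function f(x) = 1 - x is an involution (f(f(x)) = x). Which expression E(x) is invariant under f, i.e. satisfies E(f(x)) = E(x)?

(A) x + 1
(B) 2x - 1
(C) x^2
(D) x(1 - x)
D

Replace x by f(x) = 1 - x in each option and simplify. As a quick numerical cross-check, also compare E(3) with E(f(3)) = E(-2).

(A) x + 1  ->  (1 - x) + 1 = 2 - x; check: E(3) = 4 but E(-2) = -1.   [not invariant]
(B) 2x - 1  ->  2(1 - x) - 1 = 1 - 2x; check: E(3) = 5 but E(-2) = -5.   [not invariant]
(C) x^2  ->  (1 - x)^2 = (x - 1)^2; check: E(3) = 9 but E(-2) = 4.   [not invariant]
(D) x(1 - x)  ->  (1 - x)(1 - (1 - x)), which simplifies back to x(1 - x); check: E(3) = -6, E(-2) = -6.   [invariant]

Only (D) is unchanged. E is symmetric under swapping x with f(x) = 1 - x, which is exactly what an involution does.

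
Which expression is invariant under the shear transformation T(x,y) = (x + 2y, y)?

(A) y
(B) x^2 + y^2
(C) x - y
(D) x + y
A

Under the shear T(x,y) = (x + 2y, y):
Substitute the transformed coordinates into each option and compare with the original:
(A) y  ->  (y) = y   [equals y: invariant]
(B) x^2 + y^2  ->  (x + 2y)^2 + (y)^2 = x^2 + 4xy + 5y^2   [differs from x^2 + y^2: not invariant]
(C) x - y  ->  (x + 2y) - (y) = x + y   [differs from x - y: not invariant]
(D) x + y  ->  (x + 2y) + (y) = x + 3y   [differs from x + y: not invariant]

Only option (A), y, is unchanged by the transformation.
A horizontal shear moves points parallel to the x-axis, so the y-coordinate (and any function of y alone) is unchanged.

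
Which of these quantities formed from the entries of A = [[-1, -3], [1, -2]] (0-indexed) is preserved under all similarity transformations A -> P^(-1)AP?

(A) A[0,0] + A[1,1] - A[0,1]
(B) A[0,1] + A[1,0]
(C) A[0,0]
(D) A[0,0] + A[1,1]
D

A[0,0] + A[1,1] is the trace of A. By the cyclic property of the trace, tr(P^(-1)AP) = tr(APP^(-1)) = tr(A), so it is the same for every matrix similar to A.

The other combinations are not similarity invariants. For example, take P = [[1, 2], [0, 1]] (det P = 1), so P^(-1) = [[1, -2], [0, 1]] and
B = P^(-1)AP = [[-3, -5], [1, 0]].
Evaluating each option on A and on B:
(A) A[0,0] + A[1,1] - A[0,1]: 0 for A, 2 for B -> changes
(B) A[0,1] + A[1,0]: -2 for A, -4 for B -> changes
(C) A[0,0]: -1 for A, -3 for B -> changes
(D) A[0,0] + A[1,1]: -3 for A, -3 for B -> unchanged

Only (D) A[0,0] + A[1,1] = -3 survives (and it does so for every P, not just this one), so it is the invariant.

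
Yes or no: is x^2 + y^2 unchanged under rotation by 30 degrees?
Yes

Applying rotation by 30 degrees: x' = x*cos(30 degrees) - y*sin(30 degrees) = sqrt(3)x/2 - y/2, y' = x*sin(30 degrees) + y*cos(30 degrees) = x/2 + sqrt(3)y/2

Substituting into x^2 + y^2:
(sqrt(3)x/2 - y/2)^2 + (x/2 + sqrt(3)y/2)^2
= x^2 + y^2

This equals the original expression x^2 + y^2, so it IS invariant.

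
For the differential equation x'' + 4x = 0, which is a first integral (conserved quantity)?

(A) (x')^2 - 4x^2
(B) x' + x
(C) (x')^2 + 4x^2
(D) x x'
C

A first integral I satisfies dI/dt = 0 along every solution. Differentiate each option and use the equation of motion:
(A) d/dt[(x')^2 - 4x^2] = 2x'x'' - 8x x' = -16x x', not identically 0
(B) d/dt[x' + x] = x'' + x' = -4x + x', not identically 0
(C) d/dt[(x')^2 + 4x^2] = 2x'x'' + 8x x' = 2x'(-4x) + 8x x' = 0
(D) d/dt[x x'] = (x')^2 + x x'' = (x')^2 - 4x^2, not identically 0

Only (C) has zero time-derivative. So the energy-like quantity (x')^2 + 4x^2 is the first integral.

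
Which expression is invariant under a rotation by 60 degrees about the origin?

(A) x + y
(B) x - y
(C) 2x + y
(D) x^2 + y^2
D

A rotation by 60 degrees sends (x, y) to (x/2 - sqrt(3)y/2, sqrt(3)x/2 + y/2).
Substitute the transformed coordinates into each option and compare with the original:
(A) x + y  ->  (x/2 - sqrt(3)y/2) + (sqrt(3)x/2 + y/2) = x/2 + sqrt(3)x/2 - sqrt(3)y/2 + y/2   [differs from x + y: not invariant]
(B) x - y  ->  (x/2 - sqrt(3)y/2) - (sqrt(3)x/2 + y/2) = -sqrt(3)x/2 + x/2 - sqrt(3)y/2 - y/2   [differs from x - y: not invariant]
(C) 2x + y  ->  2(x/2 - sqrt(3)y/2) + (sqrt(3)x/2 + y/2) = sqrt(3)x/2 + x - sqrt(3)y + y/2   [differs from 2x + y: not invariant]
(D) x^2 + y^2  ->  (x/2 - sqrt(3)y/2)^2 + (sqrt(3)x/2 + y/2)^2 = x^2 + y^2   [equals x^2 + y^2: invariant]

Only option (D), x^2 + y^2, is unchanged by the transformation.
Geometrically, x^2 + y^2 is the squared distance from the origin, which every rotation about the origin preserves.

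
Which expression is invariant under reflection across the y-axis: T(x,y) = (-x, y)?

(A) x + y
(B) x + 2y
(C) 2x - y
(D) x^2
D

The map is reflection across the y-axis: T(x,y) = (-x, y).
Substitute the transformed coordinates into each option and compare with the original:
(A) x + y  ->  (-x) + (y) = -x + y   [differs from x + y: not invariant]
(B) x + 2y  ->  (-x) + 2(y) = -x + 2y   [differs from x + 2y: not invariant]
(C) 2x - y  ->  2(-x) - (y) = -2x - y   [differs from 2x - y: not invariant]
(D) x^2  ->  (-x)^2 = x^2   [equals x^2: invariant]

Only option (D), x^2, is unchanged by the transformation.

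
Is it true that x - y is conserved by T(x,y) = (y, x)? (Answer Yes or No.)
No

Substitute T(x,y) = (y, x) into the expression and compare with the original.

Original: x - y
After applying T: (y) - (x) = -x + y

This differs from the original x - y (difference: -2x + 2y), so the expression is NOT invariant.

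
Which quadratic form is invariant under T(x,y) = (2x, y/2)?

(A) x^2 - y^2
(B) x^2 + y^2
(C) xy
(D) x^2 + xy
C

T multiplies x by 2 and divides y by 2.
Substitute the transformed coordinates into each option and compare with the original:
(A) x^2 - y^2  ->  (2x)^2 - (y/2)^2 = 4x^2 - y^2/4   [differs from x^2 - y^2: not invariant]
(B) x^2 + y^2  ->  (2x)^2 + (y/2)^2 = 4x^2 + y^2/4   [differs from x^2 + y^2: not invariant]
(C) xy  ->  (2x)(y/2) = xy   [equals xy: invariant]
(D) x^2 + xy  ->  (2x)^2 + (2x)(y/2) = 4x^2 + xy   [differs from x^2 + xy: not invariant]

Only option (C), xy, is unchanged by the transformation.
The factors 2 and 1/2 cancel only in the pure product xy.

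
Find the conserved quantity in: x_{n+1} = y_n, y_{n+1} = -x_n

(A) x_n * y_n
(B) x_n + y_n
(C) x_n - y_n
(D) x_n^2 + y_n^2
D

For the recurrence x_{n+1} = y_n, y_{n+1} = -x_n:

x_{n+1}^2 + y_{n+1}^2 = y_n^2 + (-x_n)^2 = x_n^2 + y_n^2
The sum of squares is conserved (like energy in a harmonic oscillator).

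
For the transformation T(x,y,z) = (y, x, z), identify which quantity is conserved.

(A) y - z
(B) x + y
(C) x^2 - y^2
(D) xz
B

Apply T(x,y,z) = (y, x, z) to each option, i.e. replace (x, y, z) by the transformed coordinates.
Substitute the transformed coordinates into each option and compare with the original:
(A) y - z  ->  (x) - (z) = x - z   [differs from y - z: not invariant]
(B) x + y  ->  (y) + (x) = x + y   [equals x + y: invariant]
(C) x^2 - y^2  ->  (y)^2 - (x)^2 = -x^2 + y^2   [differs from x^2 - y^2: not invariant]
(D) xz  ->  (y)(z) = yz   [differs from xz: not invariant]

Only option (B), x + y, is unchanged by the transformation.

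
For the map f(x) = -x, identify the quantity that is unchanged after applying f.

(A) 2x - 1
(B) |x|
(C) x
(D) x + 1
B

For f(x) = -x:
Applying f replaces x by -x. Since |-x| = |x|, the absolute value is unchanged by f, whereas x -> -x, 2x - 1 -> -2x - 1 and x + 1 -> -x + 1 all change.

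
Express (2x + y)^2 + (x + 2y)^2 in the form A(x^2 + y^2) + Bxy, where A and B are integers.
5(x^2 + y^2) + 8xy

Expanding: (2x + y)^2 = 4x^2 + 4xy + y^2
(x + 2y)^2 = x^2 + 4xy + 4y^2
Sum = (4+1)(x^2+y^2) + 8xy = 5(x^2 + y^2) + 8xy
This is symmetric in x and y.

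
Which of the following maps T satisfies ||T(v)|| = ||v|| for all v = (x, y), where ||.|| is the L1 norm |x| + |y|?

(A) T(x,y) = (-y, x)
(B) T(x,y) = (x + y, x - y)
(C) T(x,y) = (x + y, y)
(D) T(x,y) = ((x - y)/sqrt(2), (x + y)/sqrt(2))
A

A transformation preserves a norm if ||T(v)|| = ||v|| for every v; a single vector where the norm changes rules an option out.

(A) T(x,y) = (-y, x): preserves the norm -- it only permutes the coordinates and/or flips signs, which leaves |x| + |y| unchanged.
(B) T(x,y) = (x + y, x - y): v = (1, 0) has norm |1| + |0| = 1, but T(v) = (1, 1) has norm 2 -- not preserved.
(C) T(x,y) = (x + y, y): v = (0, 1) has norm |0| + |1| = 1, but T(v) = (1, 1) has norm 2 -- not preserved.
(D) T(x,y) = ((x - y)/sqrt(2), (x + y)/sqrt(2)): v = (1, 0) has norm |1| + |0| = 1, but T(v) = (sqrt(2)/2, sqrt(2)/2) has norm sqrt(2) -- not preserved.

Therefore the answer is (A).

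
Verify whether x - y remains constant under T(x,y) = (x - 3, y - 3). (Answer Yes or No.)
Yes

Substitute T(x,y) = (x - 3, y - 3) into the expression and compare with the original.

Original: x - y
After applying T: (x - 3) - (y - 3) = x - y

This is identical to the original x - y, so the expression is invariant.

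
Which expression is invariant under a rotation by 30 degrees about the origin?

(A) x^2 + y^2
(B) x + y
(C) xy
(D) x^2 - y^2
A

A rotation by 30 degrees sends (x, y) to (sqrt(3)x/2 - y/2, x/2 + sqrt(3)y/2).
Substitute the transformed coordinates into each option and compare with the original:
(A) x^2 + y^2  ->  (sqrt(3)x/2 - y/2)^2 + (x/2 + sqrt(3)y/2)^2 = x^2 + y^2   [equals x^2 + y^2: invariant]
(B) x + y  ->  (sqrt(3)x/2 - y/2) + (x/2 + sqrt(3)y/2) = x/2 + sqrt(3)x/2 - y/2 + sqrt(3)y/2   [differs from x + y: not invariant]
(C) xy  ->  (sqrt(3)x/2 - y/2)(x/2 + sqrt(3)y/2) = sqrt(3)x^2/4 + xy/2 - sqrt(3)y^2/4   [differs from xy: not invariant]
(D) x^2 - y^2  ->  (sqrt(3)x/2 - y/2)^2 - (x/2 + sqrt(3)y/2)^2 = x^2/2 - sqrt(3)xy - y^2/2   [differs from x^2 - y^2: not invariant]

Only option (A), x^2 + y^2, is unchanged by the transformation.
Geometrically, x^2 + y^2 is the squared distance from the origin, which every rotation about the origin preserves.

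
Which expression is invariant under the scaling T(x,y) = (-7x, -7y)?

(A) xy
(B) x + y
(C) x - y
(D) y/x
D

Under the uniform scaling T(x,y) = (-7x, -7y):
Substitute the transformed coordinates into each option and compare with the original:
(A) xy  ->  (-7x)(-7y) = 49xy   [differs from xy: not invariant]
(B) x + y  ->  (-7x) + (-7y) = -7x - 7y   [differs from x + y: not invariant]
(C) x - y  ->  (-7x) - (-7y) = -7x + 7y   [differs from x - y: not invariant]
(D) y/x  ->  (-7y)/(-7x) = y/x   [equals y/x: invariant]

Only option (D), y/x, is unchanged by the transformation.
The common factor -7 cancels in a ratio of coordinates, while sums, products and sums of squares pick up factors of -7 or 49.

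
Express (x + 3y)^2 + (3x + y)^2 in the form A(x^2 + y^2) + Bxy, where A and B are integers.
10(x^2 + y^2) + 12xy

Expanding: (x + 3y)^2 = x^2 + 6xy + 9y^2
(3x + y)^2 = 9x^2 + 6xy + y^2
Sum = (1+9)(x^2+y^2) + 12xy = 10(x^2 + y^2) + 12xy
This is symmetric in x and y.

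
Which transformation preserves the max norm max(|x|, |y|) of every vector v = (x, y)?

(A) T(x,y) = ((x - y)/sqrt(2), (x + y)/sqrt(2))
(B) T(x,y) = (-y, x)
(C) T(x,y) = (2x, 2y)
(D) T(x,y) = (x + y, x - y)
B

A transformation preserves a norm if ||T(v)|| = ||v|| for every v; a single vector where the norm changes rules an option out.

(A) T(x,y) = ((x - y)/sqrt(2), (x + y)/sqrt(2)): v = (1, 0) has norm max(|1|, |0|) = 1, but T(v) = (sqrt(2)/2, sqrt(2)/2) has norm sqrt(2)/2 -- not preserved.
(B) T(x,y) = (-y, x): preserves the norm -- it only permutes the coordinates and/or flips signs, which leaves max(|x|, |y|) unchanged.
(C) T(x,y) = (2x, 2y): v = (1, 0) has norm max(|1|, |0|) = 1, but T(v) = (2, 0) has norm 2 -- not preserved.
(D) T(x,y) = (x + y, x - y): v = (1, 1) has norm max(|1|, |1|) = 1, but T(v) = (2, 0) has norm 2 -- not preserved.

Therefore the answer is (B).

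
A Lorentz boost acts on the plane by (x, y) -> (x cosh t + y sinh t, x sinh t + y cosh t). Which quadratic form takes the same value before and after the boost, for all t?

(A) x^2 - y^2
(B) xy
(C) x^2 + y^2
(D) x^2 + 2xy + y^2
A

Write x' = x cosh t + y sinh t, y' = x sinh t + y cosh t and substitute into each option:
(A) x^2 - y^2: (x cosh t + y sinh t)^2 - (x sinh t + y cosh t)^2 = x^2(cosh^2 t - sinh^2 t) + 2xy(cosh t sinh t - sinh t cosh t) + y^2(sinh^2 t - cosh^2 t) = x^2 - y^2   [invariant, using cosh^2 t - sinh^2 t = 1]
(B) xy: (x cosh t + y sinh t)(x sinh t + y cosh t) = xy(cosh^2 t + sinh^2 t) + (x^2 + y^2) sinh t cosh t = xy cosh 2t + (x^2 + y^2)(sinh 2t)/2   [not invariant for t != 0]
(C) x^2 + y^2: (x cosh t + y sinh t)^2 + (x sinh t + y cosh t)^2 = (x^2 + y^2)(cosh^2 t + sinh^2 t) + 4xy sinh t cosh t = (x^2 + y^2) cosh 2t + 2xy sinh 2t   [not invariant for t != 0]
(D) x^2 + 2xy + y^2: (x' + y')^2 with x' + y' = (x + y)(cosh t + sinh t) = (x + y)e^t, so it becomes (x + y)^2 e^(2t)   [not invariant for t != 0]

Only (A) x^2 - y^2 is unchanged; it is the Minkowski form preserved by Lorentz boosts, just as x^2 + y^2 is preserved by ordinary rotations.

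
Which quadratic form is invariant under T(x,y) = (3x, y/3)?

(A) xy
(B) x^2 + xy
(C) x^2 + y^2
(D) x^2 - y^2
A

T multiplies x by 3 and divides y by 3.
Substitute the transformed coordinates into each option and compare with the original:
(A) xy  ->  (3x)(y/3) = xy   [equals xy: invariant]
(B) x^2 + xy  ->  (3x)^2 + (3x)(y/3) = 9x^2 + xy   [differs from x^2 + xy: not invariant]
(C) x^2 + y^2  ->  (3x)^2 + (y/3)^2 = 9x^2 + y^2/9   [differs from x^2 + y^2: not invariant]
(D) x^2 - y^2  ->  (3x)^2 - (y/3)^2 = 9x^2 - y^2/9   [differs from x^2 - y^2: not invariant]

Only option (A), xy, is unchanged by the transformation.
The factors 3 and 1/3 cancel only in the pure product xy.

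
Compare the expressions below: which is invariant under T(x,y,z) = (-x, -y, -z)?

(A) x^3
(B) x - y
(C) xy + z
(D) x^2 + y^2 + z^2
D

Apply T(x,y,z) = (-x, -y, -z) to each option, i.e. replace (x, y, z) by the transformed coordinates.
Substitute the transformed coordinates into each option and compare with the original:
(A) x^3  ->  (-x)^3 = -x^3   [differs from x^3: not invariant]
(B) x - y  ->  (-x) - (-y) = -x + y   [differs from x - y: not invariant]
(C) xy + z  ->  (-x)(-y) + (-z) = xy - z   [differs from xy + z: not invariant]
(D) x^2 + y^2 + z^2  ->  (-x)^2 + (-y)^2 + (-z)^2 = x^2 + y^2 + z^2   [equals x^2 + y^2 + z^2: invariant]

Only option (D), x^2 + y^2 + z^2, is unchanged by the transformation.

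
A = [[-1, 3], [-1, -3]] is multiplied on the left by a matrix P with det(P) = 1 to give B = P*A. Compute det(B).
6

By the multiplicative property of determinants, det(B) = det(P*A) = det(P) * det(A) = det(A),
so the determinant is invariant under multiplication by any determinant-1 matrix; we just need det(A).

det(A) = (-1)(-3) - (3)(-1) = 3 - (-3) = 6

Therefore det(B) = 1 * 6 = 6.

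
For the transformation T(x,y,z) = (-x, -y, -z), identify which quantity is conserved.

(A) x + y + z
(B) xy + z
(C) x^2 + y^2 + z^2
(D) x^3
C

Apply T(x,y,z) = (-x, -y, -z) to each option, i.e. replace (x, y, z) by the transformed coordinates.
Substitute the transformed coordinates into each option and compare with the original:
(A) x + y + z  ->  (-x) + (-y) + (-z) = -x - y - z   [differs from x + y + z: not invariant]
(B) xy + z  ->  (-x)(-y) + (-z) = xy - z   [differs from xy + z: not invariant]
(C) x^2 + y^2 + z^2  ->  (-x)^2 + (-y)^2 + (-z)^2 = x^2 + y^2 + z^2   [equals x^2 + y^2 + z^2: invariant]
(D) x^3  ->  (-x)^3 = -x^3   [differs from x^3: not invariant]

Only option (C), x^2 + y^2 + z^2, is unchanged by the transformation.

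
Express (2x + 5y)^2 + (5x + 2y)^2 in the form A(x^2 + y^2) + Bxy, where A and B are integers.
29(x^2 + y^2) + 40xy

Expanding: (2x + 5y)^2 = 4x^2 + 20xy + 25y^2
(5x + 2y)^2 = 25x^2 + 20xy + 4y^2
Sum = (4+25)(x^2+y^2) + 40xy = 29(x^2 + y^2) + 40xy
This is symmetric in x and y.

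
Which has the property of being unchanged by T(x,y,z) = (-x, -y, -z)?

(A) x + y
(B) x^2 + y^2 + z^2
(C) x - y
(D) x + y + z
B

Apply T(x,y,z) = (-x, -y, -z) to each option, i.e. replace (x, y, z) by the transformed coordinates.
Substitute the transformed coordinates into each option and compare with the original:
(A) x + y  ->  (-x) + (-y) = -x - y   [differs from x + y: not invariant]
(B) x^2 + y^2 + z^2  ->  (-x)^2 + (-y)^2 + (-z)^2 = x^2 + y^2 + z^2   [equals x^2 + y^2 + z^2: invariant]
(C) x - y  ->  (-x) - (-y) = -x + y   [differs from x - y: not invariant]
(D) x + y + z  ->  (-x) + (-y) + (-z) = -x - y - z   [differs from x + y + z: not invariant]

Only option (B), x^2 + y^2 + z^2, is unchanged by the transformation.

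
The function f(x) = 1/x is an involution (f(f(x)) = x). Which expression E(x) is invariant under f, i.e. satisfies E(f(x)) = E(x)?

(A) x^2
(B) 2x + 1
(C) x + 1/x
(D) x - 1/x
C

Replace x by f(x) = 1/x in each option and simplify. As a quick numerical cross-check, also compare E(5) with E(f(5)) = E(1/5).

(A) x^2  ->  (1/x)^2 = x^(-2); check: E(5) = 25 but E(1/5) = 1/25.   [not invariant]
(B) 2x + 1  ->  2(1/x) + 1 = (x + 2)/x; check: E(5) = 11 but E(1/5) = 7/5.   [not invariant]
(C) x + 1/x  ->  (1/x) + 1/(1/x), which simplifies back to x + 1/x; check: E(5) = 26/5, E(1/5) = 26/5.   [invariant]
(D) x - 1/x  ->  (1/x) - 1/(1/x) = -x + 1/x; check: E(5) = 24/5 but E(1/5) = -24/5.   [not invariant]

Only (C) is unchanged. E is symmetric under swapping x with f(x) = 1/x, which is exactly what an involution does.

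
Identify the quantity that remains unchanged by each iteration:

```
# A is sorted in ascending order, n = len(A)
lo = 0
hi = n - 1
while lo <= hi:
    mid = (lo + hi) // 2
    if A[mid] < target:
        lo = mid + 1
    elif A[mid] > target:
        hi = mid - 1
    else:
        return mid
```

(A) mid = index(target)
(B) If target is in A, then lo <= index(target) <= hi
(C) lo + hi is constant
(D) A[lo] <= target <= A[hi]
B

A loop invariant must hold before the first iteration and be re-established by every execution of the body.

(B) If target is in A, then lo <= index(target) <= hi: Before the loop [lo, hi] = [0, n-1] covers every index. When A[mid] < target, sortedness puts target strictly to the right of mid, so setting lo = mid + 1 keeps index(target) in [lo, hi]; symmetrically for hi = mid - 1. Hence 'if target is in A then lo <= index(target) <= hi' holds after every iteration, and when lo > hi it proves target is absent.

The other options fail:
(A) mid = index(target): mid is just the current probe; it equals index(target) only on the iteration that returns.
(C) lo + hi is constant: each iteration moves exactly one of lo, hi, so lo + hi changes (e.g. 0 + (n-1) becomes (mid+1) + (n-1)).
(D) A[lo] <= target <= A[hi]: fails when target is not in A (e.g. target < A[0] already violates it before the loop), so it is not maintained in general.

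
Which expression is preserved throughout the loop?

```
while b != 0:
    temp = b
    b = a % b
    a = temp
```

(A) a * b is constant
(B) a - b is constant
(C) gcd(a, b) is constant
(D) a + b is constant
C

A loop invariant must hold before the first iteration and be re-established by every execution of the body.

(C) gcd(a, b) is constant: One iteration replaces (a, b) by (b, a mod b). Since a mod b = a - q*b for an integer q, any common divisor of a and b divides b and a mod b, and conversely; hence gcd(b, a mod b) = gcd(a, b). For instance (26, 6) -> (6, 2) keeps gcd = 2. At exit b = 0 and a = gcd of the original inputs.

The other options fail:
(A) a * b is constant: e.g. (a, b) = (26, 6) -> (6, 2): the product goes from 156 to 12.
(B) a - b is constant: e.g. (a, b) = (26, 6) -> (6, 2): the difference goes from 20 to 4.
(D) a + b is constant: e.g. (a, b) = (26, 6) -> (6, 2): the sum goes from 32 to 8.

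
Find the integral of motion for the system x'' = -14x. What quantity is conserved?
E = (x')^2 + 14x^2

Multiply the equation by x':
x' * x'' = -14x * x'
The left side is d/dt[(x')^2/2] and the right side is d/dt[-14x^2/2], so
d/dt[(x')^2/2 + 14x^2/2] = 0, i.e. (x')^2/2 + 14x^2/2 = constant.
Multiplying by 2, the integral of motion is E = (x')^2 + 14x^2.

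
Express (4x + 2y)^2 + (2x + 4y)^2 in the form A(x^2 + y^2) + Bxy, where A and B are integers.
20(x^2 + y^2) + 32xy

Expanding: (4x + 2y)^2 = 16x^2 + 16xy + 4y^2
(2x + 4y)^2 = 4x^2 + 16xy + 16y^2
Sum = (16+4)(x^2+y^2) + 32xy = 20(x^2 + y^2) + 32xy
This is symmetric in x and y.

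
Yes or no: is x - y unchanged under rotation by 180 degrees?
No

Applying rotation by 180 degrees: x' = x*cos(180 degrees) - y*sin(180 degrees) = -x, y' = x*sin(180 degrees) + y*cos(180 degrees) = -y

Substituting into x - y:
(-x) - (-y)
= -x + y

This differs from the original expression x - y, so it is NOT invariant.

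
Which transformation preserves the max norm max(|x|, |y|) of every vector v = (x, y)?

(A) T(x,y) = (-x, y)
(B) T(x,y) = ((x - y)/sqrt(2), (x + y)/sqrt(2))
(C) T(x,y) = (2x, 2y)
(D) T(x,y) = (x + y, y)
A

A transformation preserves a norm if ||T(v)|| = ||v|| for every v; a single vector where the norm changes rules an option out.

(A) T(x,y) = (-x, y): preserves the norm -- it only permutes the coordinates and/or flips signs, which leaves max(|x|, |y|) unchanged.
(B) T(x,y) = ((x - y)/sqrt(2), (x + y)/sqrt(2)): v = (1, 0) has norm max(|1|, |0|) = 1, but T(v) = (sqrt(2)/2, sqrt(2)/2) has norm sqrt(2)/2 -- not preserved.
(C) T(x,y) = (2x, 2y): v = (1, 0) has norm max(|1|, |0|) = 1, but T(v) = (2, 0) has norm 2 -- not preserved.
(D) T(x,y) = (x + y, y): v = (1, 1) has norm max(|1|, |1|) = 1, but T(v) = (2, 1) has norm 2 -- not preserved.

Therefore the answer is (A).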